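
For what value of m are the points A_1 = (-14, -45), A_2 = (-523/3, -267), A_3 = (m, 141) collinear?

361/3

The three points are collinear iff det[A_1A_2; A_1A_3] = 0.
This determinant is linear in m: (222)m + (-26714) = 0, so m = 361/3.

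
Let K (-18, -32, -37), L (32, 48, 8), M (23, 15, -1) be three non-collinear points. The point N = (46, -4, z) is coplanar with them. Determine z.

The plane through K, L, M has equation 765x + 45y − 930z = 19200.
Substituting N: (-930)z + (35010) = 19200, so z = 17.

17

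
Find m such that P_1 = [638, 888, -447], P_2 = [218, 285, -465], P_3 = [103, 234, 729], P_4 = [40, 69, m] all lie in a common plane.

Coplanarity ⇔ det[P_1P_2; P_1P_3; P_1P_4] = 0.
Expanding, this is linear in m: (-47925)m + (-2731725) = 0.
So m = -57.

-57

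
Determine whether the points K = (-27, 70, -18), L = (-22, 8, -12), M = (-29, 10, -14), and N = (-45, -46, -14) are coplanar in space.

Yes

A normal to the plane through K, L, M is n = KL × KM = (112, -32, -424).
The plane has equation n·P = 2368. For N: n·N = 2368.
Equal, so N lies in the plane and all four are coplanar.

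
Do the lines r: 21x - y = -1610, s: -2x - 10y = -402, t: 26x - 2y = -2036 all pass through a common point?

Intersecting r and s: solving the 2×2 system gives (x, y) = (-7849/106, 5831/106).
Substitute into t: (26)(-7849/106) + (-2)(5831/106) = -107868/53.
But t requires -2036 ≠ -107868/53, so the three lines have no common point.

No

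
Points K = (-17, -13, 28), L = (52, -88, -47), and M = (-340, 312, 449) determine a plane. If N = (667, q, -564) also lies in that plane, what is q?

The plane through K, L, M has equation −7200x − 4824y − 1800z = 134712.
Substituting N: (-4824)q + (-3787200) = 134712, so q = -813.

-813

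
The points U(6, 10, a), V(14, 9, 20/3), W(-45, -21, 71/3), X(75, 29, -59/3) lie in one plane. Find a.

The points are coplanar iff UV · (UW × UX) = 0.
Expanding, this is linear in a: (-650)a + (8450) = 0.
So a = 13.

13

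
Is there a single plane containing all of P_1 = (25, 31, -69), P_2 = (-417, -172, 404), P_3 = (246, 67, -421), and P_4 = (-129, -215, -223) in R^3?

With P_1 as base: P_1P_2 = (-442, -203, 473), P_1P_3 = (221, 36, -352), P_1P_4 = (-154, -246, -154).
P_1P_3 × P_1P_4 = (-92136, 88242, -48822).
P_1P_2 · (P_1P_3 × P_1P_4) = -281820.
Since -281820 ≠ 0, the four points are not coplanar.

No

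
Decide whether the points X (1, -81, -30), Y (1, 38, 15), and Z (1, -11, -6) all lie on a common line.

No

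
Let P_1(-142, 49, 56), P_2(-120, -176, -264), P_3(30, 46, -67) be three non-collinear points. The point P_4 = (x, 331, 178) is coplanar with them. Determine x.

The plane through P_1, P_2, P_3 has equation 26715x − 52334y + 38634z = -4194392.
Substituting P_4: (26715)x + (-10445702) = -4194392, so x = 234.

234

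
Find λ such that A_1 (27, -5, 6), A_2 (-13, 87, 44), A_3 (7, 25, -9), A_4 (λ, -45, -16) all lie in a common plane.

Coplanarity ⇔ det[A_1A_2; A_1A_3; A_1A_4] = 0.
Expanding, this is linear in λ: (-2520)λ + (108360) = 0.
So λ = 43.

43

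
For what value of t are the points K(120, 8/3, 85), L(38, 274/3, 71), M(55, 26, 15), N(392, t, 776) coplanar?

Normal to plane KLM: n = (-5880, -4830, 3850); plane equation n·P = -391230.
Requiring n·N = -391230: (-4830)t + (682640) = -391230.
So t = 667/3.

667/3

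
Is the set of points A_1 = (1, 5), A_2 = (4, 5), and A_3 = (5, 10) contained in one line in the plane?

A_1A_2 = (3, 0), A_1A_3 = (4, 5).
If collinear, A_1A_3 would be a scalar multiple of A_1A_2. But (3)·(5) ≠ (0)·(4) (difference 15), so they are not parallel; the points are not collinear.

No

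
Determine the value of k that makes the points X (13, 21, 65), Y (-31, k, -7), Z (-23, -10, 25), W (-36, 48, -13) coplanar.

51

The points are coplanar iff XY · (XZ × XW) = 0.
Expanding, this is linear in k: (-848)k + (43248) = 0.
So k = 51.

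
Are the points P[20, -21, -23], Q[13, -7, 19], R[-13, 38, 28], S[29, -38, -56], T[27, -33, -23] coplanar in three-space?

The plane through P, Q, R has normal n = PQ × PR = (-1764, -1029, 49) and equation n·X = -14798.
Checking the remaining points: n·S = -14798, n·T = -14798.
All equal -14798, so all 5 points lie in one plane.

Yes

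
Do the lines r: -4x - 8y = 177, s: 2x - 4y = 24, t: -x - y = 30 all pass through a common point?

No

Lines aᵢx + bᵢy = cᵢ with pairwise distinct directions are concurrent exactly when det[aᵢ bᵢ cᵢ] = 0.
Here the determinant is -6.
Nonzero, so no common point exists.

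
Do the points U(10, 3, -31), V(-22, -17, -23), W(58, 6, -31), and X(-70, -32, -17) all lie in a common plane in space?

With U as base: UV = (-32, -20, 8), UW = (48, 3, 0), UX = (-80, -35, 14).
UW × UX = (42, -672, -1440).
UV · (UW × UX) = 576.
Since 576 ≠ 0, the four points are not coplanar.

No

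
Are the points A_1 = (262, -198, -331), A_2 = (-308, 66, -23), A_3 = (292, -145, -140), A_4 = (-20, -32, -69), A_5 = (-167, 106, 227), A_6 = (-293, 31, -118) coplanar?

The plane through A_1, A_2, A_3 has normal n = A_1A_2 × A_1A_3 = (34100, 118110, -38130) and equation n·P = -1830550.
Checking the remaining points: n·A_4 = -1830550, n·A_5 = -1830550, n·A_6 = -1830550.
All equal -1830550, so all 6 points lie in one plane.

Yes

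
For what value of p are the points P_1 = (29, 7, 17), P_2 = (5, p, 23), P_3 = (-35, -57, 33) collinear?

-17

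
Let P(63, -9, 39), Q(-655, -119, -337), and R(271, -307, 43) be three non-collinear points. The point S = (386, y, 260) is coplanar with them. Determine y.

407/2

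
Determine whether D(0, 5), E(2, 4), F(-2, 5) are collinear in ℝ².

No

DE = (2, -1), DF = (-2, 0).
Twice the signed area of △DEF is (2)(0) − (-1)(-2) = -2.
The area is nonzero, so the three points are not collinear.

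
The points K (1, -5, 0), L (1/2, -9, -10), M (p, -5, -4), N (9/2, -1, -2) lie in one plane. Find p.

2

Normal to plane KLN: n = (48, -36, 12); plane equation n·P = 228.
Requiring n·M = 228: (48)p + (132) = 228.
So p = 2.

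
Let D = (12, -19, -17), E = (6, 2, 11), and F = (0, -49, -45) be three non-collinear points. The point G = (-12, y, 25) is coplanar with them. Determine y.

5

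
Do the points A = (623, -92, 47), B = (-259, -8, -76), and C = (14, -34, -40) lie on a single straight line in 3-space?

No

AB = (-882, 84, -123), AC = (-609, 58, -87).
AB × AC = (-174, -1827, 0).
The cross product is nonzero, so the points do not lie on one line.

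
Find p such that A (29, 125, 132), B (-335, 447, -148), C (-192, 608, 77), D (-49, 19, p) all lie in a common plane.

2

Normal to plane ABC: n = (117530, 41860, -104650); plane equation n·P = -5172930.
Requiring n·D = -5172930: (-104650)p + (-4963630) = -5172930.
So p = 2.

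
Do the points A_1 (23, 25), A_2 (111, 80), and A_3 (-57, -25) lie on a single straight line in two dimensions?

A_1A_2 = (88, 55), A_1A_3 = (-80, -50).
det[A_1A_2; A_1A_3] = (88)(-50) − (55)(-80) = 0.
The determinant is zero, so the points are collinear.

Yes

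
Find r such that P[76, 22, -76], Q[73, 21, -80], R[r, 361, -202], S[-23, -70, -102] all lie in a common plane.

326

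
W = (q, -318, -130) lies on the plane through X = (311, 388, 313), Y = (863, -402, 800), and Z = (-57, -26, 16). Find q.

-241

A normal to the plane is n = XY × XZ = (436248, -15272, -519248).
W lies in the plane iff n · XW = 0.
This gives (436248)q + (105135768) = 0, so q = -241.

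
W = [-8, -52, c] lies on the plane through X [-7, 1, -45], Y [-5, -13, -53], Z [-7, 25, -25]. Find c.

-91

A normal to the plane is n = XY × XZ = (-88, -40, 48).
W lies in the plane iff n · XW = 0.
This gives (48)c + (4368) = 0, so c = -91.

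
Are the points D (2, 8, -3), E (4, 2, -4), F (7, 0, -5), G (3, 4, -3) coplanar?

With D as base: DE = (2, -6, -1), DF = (5, -8, -2), DG = (1, -4, 0).
DF × DG = (-8, -2, -12).
DE · (DF × DG) = 8.
Since 8 ≠ 0, the four points are not coplanar.

No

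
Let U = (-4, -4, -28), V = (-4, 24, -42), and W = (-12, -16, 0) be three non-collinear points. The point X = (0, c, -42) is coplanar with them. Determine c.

Coplanarity requires UV · (UW × UX) = 0.
UV = (0, 28, -14), UW = (-8, -12, 28); the triple product is linear in c with coefficient 112 and constant term -224.
Setting it to zero: c = 2.

2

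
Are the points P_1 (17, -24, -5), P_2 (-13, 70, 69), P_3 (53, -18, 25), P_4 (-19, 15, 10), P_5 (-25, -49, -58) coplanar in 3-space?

The plane through P_1, P_2, P_3 has normal n = P_1P_2 × P_1P_3 = (2376, 3564, -3564) and equation n·P = -27324.
Checking the remaining points: n·P_4 = -27324, n·P_5 = -27324.
All equal -27324, so all 5 points lie in one plane.

Yes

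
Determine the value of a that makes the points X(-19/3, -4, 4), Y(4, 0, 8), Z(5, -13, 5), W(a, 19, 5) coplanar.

-23

Normal to plane XYZ: n = (40, 35, -415/3); plane equation n·P = -2840/3.
Requiring n·W = -2840/3: (40)a + (-80/3) = -2840/3.
So a = -23.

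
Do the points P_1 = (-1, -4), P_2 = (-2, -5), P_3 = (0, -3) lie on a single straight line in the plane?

Yes

P_1P_2 = (-1, -1), P_1P_3 = (1, 1).
det[P_1P_2; P_1P_3] = (-1)(1) − (-1)(1) = 0.
The determinant is zero, so the points are collinear.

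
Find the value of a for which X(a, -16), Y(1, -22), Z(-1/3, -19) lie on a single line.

Collinearity: (X − Y) must be parallel to (Z − Y) = (-4/3, 3).
Cross-multiplying the components: (a − 1)·(3) = (6)·(-4/3).
Solving gives a = -5/3.

-5/3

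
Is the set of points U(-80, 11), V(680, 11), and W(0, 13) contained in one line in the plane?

No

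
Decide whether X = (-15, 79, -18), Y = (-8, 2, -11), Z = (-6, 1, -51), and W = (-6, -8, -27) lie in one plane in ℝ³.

No

The four points are coplanar iff the 3×3 determinant with rows XY, XZ, XW is zero.
Rows: (7, -77, 7), (9, -78, -33), (9, -87, -9).
Expanding along the first row: (7)(-2169) − (-77)(216) + (7)(-81) = 882.
Nonzero ⇒ not coplanar.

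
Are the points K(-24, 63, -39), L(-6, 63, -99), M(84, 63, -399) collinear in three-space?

KL = (18, 0, -60), KM = (108, 0, -360).
Each component of KM is 6 times the corresponding component of KL, so KM = 6·KL and the points are collinear.

Yes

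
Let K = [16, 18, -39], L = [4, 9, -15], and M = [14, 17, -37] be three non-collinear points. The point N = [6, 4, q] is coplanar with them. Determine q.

7

Coplanarity requires KL · (KM × KN) = 0.
KL = (-12, -9, 24), KM = (-2, -1, 2); the triple product is linear in q with coefficient -6 and constant term 42.
Setting it to zero: q = 7.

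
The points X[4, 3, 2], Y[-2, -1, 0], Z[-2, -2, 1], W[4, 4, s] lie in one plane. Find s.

1

The points are coplanar iff XY · (XZ × XW) = 0.
Expanding, this is linear in s: (6)s + (-6) = 0.
So s = 1.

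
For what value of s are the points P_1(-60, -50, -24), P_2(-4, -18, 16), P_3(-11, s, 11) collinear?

Direction P_1P_2 = (56, 32, 40). From the x-coordinate of P_3, the parameter along the line is τ = (-11 − (-60))/56 = 7/8.
Then s = (-50) + 7/8·(32) = -22.

-22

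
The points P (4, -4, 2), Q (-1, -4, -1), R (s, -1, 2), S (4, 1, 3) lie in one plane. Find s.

Coplanarity ⇔ det[PQ; PR; PS] = 0.
Expanding, this is linear in s: (-15)s + (45) = 0.
So s = 3.

3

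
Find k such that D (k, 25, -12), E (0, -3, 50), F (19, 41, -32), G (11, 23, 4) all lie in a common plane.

13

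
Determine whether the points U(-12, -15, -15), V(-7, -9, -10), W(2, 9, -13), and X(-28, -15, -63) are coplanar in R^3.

Yes

A normal to the plane through U, V, W is n = UV × UW = (-108, 60, 36).
The plane has equation n·P = -144. For X: n·X = -144.
Equal, so X lies in the plane and all four are coplanar.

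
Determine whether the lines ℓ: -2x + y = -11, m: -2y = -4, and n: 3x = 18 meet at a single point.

No

Intersecting ℓ and m: solving the 2×2 system gives (x, y) = (13/2, 2).
Substitute into n: (3)(13/2) + (0)(2) = 39/2.
But n requires 18 ≠ 39/2, so the three lines have no common point.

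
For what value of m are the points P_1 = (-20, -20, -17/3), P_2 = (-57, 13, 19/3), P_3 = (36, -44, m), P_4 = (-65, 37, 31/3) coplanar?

-65/3

Normal to plane P_1P_2P_4: n = (-156, 52, -624); plane equation n·P = 5616.
Requiring n·P_3 = 5616: (-624)m + (-7904) = 5616.
So m = -65/3.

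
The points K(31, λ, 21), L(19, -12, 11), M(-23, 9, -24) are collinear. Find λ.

-18

Collinearity requires KL × KM = 0; each component is linear in λ.
The x-component gives (35)λ + (630) = 0, so λ = -18.
The remaining components then also vanish.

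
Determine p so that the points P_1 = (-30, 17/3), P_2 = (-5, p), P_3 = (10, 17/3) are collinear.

17/3

The three points are collinear iff det[P_1P_2; P_1P_3] = 0.
This determinant is linear in p: (-40)p + (680/3) = 0, so p = 17/3.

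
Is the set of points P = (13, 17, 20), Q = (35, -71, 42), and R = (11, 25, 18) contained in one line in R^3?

Yes

PQ = (22, -88, 22), PR = (-2, 8, -2).
PQ × PR = (0, 0, 0).
The cross product vanishes, so the three points are collinear.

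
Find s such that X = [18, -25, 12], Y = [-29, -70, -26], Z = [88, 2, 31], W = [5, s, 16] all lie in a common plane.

Normal to plane XYZ: n = (171, -1767, 1881); plane equation n·P = 69825.
Requiring n·W = 69825: (-1767)s + (30951) = 69825.
So s = -22.

-22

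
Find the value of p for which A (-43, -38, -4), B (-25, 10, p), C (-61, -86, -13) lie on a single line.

Collinearity requires AB × AC = 0; each component is linear in p.
The x-component gives (48)p + (-240) = 0, so p = 5.
The remaining components then also vanish.

5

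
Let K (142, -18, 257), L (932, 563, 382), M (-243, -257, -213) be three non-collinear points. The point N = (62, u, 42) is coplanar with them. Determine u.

-55

A normal to the plane is n = KL × KM = (-243195, 323175, 34875).
N lies in the plane iff n · KN = 0.
This gives (323175)u + (17774625) = 0, so u = -55.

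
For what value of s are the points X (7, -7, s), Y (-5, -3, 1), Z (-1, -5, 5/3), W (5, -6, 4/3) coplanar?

The points are coplanar iff XY · (XZ × XW) = 0.
Expanding, this is linear in s: (-8)s + (40/3) = 0.
So s = 5/3.

5/3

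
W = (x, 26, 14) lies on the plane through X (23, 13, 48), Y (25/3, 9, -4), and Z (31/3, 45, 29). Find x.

The plane through X, Y, Z has equation 1740x + 380y − 520z = 20000.
Substituting W: (1740)x + (2600) = 20000, so x = 10.

10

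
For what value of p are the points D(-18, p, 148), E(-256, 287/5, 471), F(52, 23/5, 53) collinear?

83/5

Collinearity requires DE × DF = 0; each component is linear in p.
The x-component gives (418)p + (-34694/5) = 0, so p = 83/5.
The remaining components then also vanish.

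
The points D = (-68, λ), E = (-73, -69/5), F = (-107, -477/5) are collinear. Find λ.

Collinearity: (D − E) must be parallel to (F − E) = (-34, -408/5).
Cross-multiplying the components: (λ − (-69/5))·(-34) = (5)·(-408/5).
Solving gives λ = -9/5.

-9/5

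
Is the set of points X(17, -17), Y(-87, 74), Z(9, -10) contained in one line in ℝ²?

XY = (-104, 91), XZ = (-8, 7).
det[XY; XZ] = (-104)(7) − (91)(-8) = 0.
The determinant is zero, so the points are collinear.

Yes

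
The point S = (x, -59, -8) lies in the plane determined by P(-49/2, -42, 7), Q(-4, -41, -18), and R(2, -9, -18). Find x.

The plane through P, Q, R has equation 800x − 150y + 650z = -8750.
Substituting S: (800)x + (3650) = -8750, so x = -31/2.

-31/2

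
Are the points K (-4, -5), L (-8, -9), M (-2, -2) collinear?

No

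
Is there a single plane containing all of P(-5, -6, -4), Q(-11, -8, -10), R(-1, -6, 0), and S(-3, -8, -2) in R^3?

Yes

The four points are coplanar iff the 3×3 determinant with rows PQ, PR, PS is zero.
Rows: (-6, -2, -6), (4, 0, 4), (2, -2, 2).
Expanding along the first row: (-6)(8) − (-2)(0) + (-6)(-8) = 0.
Zero determinant ⇒ coplanar.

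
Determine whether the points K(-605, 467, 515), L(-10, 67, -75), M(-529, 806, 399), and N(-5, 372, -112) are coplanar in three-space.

A normal to the plane through K, L, M is n = KL × KM = (246410, 24180, 232105).
The plane has equation n·P = -18251915. For N: n·N = -18232850.
-18232850 ≠ -18251915, so N is off the plane.

No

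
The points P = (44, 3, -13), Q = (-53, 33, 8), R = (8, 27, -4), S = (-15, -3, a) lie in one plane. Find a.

Coplanarity ⇔ det[PQ; PR; PS] = 0.
Expanding, this is linear in a: (-1248)a + (-3120) = 0.
So a = -5/2.

-5/2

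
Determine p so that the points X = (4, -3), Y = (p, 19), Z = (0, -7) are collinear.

Collinearity: (Y − X) must be parallel to (Z − X) = (-4, -4).
Cross-multiplying the components: (p − 4)·(-4) = (22)·(-4).
Solving gives p = 26.

26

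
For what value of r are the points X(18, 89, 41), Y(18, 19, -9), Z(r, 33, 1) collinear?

Collinearity requires XY × XZ = 0; each component is linear in r.
The y-component gives (-50)r + (900) = 0, so r = 18.
The remaining components then also vanish.

18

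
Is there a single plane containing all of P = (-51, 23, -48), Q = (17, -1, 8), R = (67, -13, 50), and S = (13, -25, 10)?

No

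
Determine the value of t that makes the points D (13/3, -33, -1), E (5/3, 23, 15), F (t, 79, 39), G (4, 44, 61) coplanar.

Normal to plane DEG: n = (2240, 160, -560/3); plane equation n·P = 13840/3.
Requiring n·F = 13840/3: (2240)t + (5360) = 13840/3.
So t = -1/3.

-1/3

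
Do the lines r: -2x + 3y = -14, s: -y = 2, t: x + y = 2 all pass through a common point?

Yes

Intersecting r and s: solving the 2×2 system gives (x, y) = (4, -2).
Substitute into t: (1)(4) + (1)(-2) = 2.
This equals 2, so (4, -2) lies on all three lines and they are concurrent.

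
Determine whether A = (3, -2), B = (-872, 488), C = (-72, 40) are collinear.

AB = (-875, 490), AC = (-75, 42).
det[AB; AC] = (-875)(42) − (490)(-75) = 0.
The determinant is zero, so the points are collinear.

Yes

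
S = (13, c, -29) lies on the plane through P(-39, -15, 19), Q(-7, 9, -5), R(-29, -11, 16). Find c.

31

The plane through P, Q, R has equation 24x − 144y − 112z = -904.
Substituting S: (-144)c + (3560) = -904, so c = 31.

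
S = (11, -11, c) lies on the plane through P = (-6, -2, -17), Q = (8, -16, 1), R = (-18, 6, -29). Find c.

Coplanarity requires PQ · (PR × PS) = 0.
PQ = (14, -14, 18), PR = (-12, 8, -12); the triple product is linear in c with coefficient -56 and constant term -112.
Setting it to zero: c = -2.

-2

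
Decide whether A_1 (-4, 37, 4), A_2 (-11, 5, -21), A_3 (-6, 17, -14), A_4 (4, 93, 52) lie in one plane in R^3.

A normal to the plane through A_1, A_2, A_3 is n = A_1A_2 × A_1A_3 = (76, -76, 76).
The plane has equation n·P = -2812. For A_4: n·A_4 = -2812.
Equal, so A_4 lies in the plane and all four are coplanar.

Yes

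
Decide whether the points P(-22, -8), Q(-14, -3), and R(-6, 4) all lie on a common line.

No

PQ = (8, 5), PR = (16, 12).
Twice the signed area of △PQR is (8)(12) − (5)(16) = 16.
The area is nonzero, so the three points are not collinear.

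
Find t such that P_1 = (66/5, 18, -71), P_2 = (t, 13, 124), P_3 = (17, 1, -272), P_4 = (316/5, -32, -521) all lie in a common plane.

421/5

Normal to plane P_1P_3P_4: n = (-2400, -8340, 660); plane equation n·P = -228660.
Requiring n·P_2 = -228660: (-2400)t + (-26580) = -228660.
So t = 421/5.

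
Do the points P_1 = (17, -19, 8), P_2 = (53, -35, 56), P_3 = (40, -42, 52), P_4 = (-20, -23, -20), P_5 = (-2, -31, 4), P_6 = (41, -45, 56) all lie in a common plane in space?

The plane through P_1, P_2, P_3 has normal n = P_1P_2 × P_1P_3 = (400, -480, -460) and equation n·P = 12240.
Checking the remaining points: n·P_4 = 12240, n·P_5 = 12240, n·P_6 = 12240.
All equal 12240, so all 6 points lie in one plane.

Yes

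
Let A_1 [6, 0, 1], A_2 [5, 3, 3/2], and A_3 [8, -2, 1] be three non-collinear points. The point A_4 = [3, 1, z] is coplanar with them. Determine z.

1/2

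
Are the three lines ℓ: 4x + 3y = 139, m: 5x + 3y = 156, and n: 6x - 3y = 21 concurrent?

No

Intersecting ℓ and m: solving the 2×2 system gives (x, y) = (17, 71/3).
Substitute into n: (6)(17) + (-3)(71/3) = 31.
But n requires 21 ≠ 31, so the three lines have no common point.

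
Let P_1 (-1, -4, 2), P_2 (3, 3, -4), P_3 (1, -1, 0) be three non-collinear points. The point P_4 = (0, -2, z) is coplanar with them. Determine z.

A normal to the plane is n = P_1P_2 × P_1P_3 = (4, -4, -2).
P_4 lies in the plane iff n · P_1P_4 = 0.
This gives (-2)z + (0) = 0, so z = 0.

0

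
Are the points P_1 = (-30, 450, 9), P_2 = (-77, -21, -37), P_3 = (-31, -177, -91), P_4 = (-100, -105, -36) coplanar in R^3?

The four points are coplanar iff the 3×3 determinant with rows P_1P_2, P_1P_3, P_1P_4 is zero.
Rows: (-47, -471, -46), (-1, -627, -100), (-70, -555, -45).
Expanding along the first row: (-47)(-27285) − (-471)(-6955) + (-46)(-43335) = 0.
Zero determinant ⇒ coplanar.

Yes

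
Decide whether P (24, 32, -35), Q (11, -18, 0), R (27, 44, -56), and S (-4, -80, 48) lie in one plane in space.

No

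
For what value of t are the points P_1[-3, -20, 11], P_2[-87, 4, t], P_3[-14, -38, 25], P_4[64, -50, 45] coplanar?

-20

Coplanarity ⇔ det[P_1P_2; P_1P_3; P_1P_4] = 0.
Expanding, this is linear in t: (1536)t + (30720) = 0.
So t = -20.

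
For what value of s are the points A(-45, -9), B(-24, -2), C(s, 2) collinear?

-12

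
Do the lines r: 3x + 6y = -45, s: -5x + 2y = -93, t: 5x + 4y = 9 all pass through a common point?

The three lines meet at one point iff the augmented coefficient matrix [aᵢ bᵢ cᵢ] has rank < 3, i.e. its determinant vanishes.
Here the determinant is 0.
It vanishes, so the lines are concurrent at (13, -14).

Yes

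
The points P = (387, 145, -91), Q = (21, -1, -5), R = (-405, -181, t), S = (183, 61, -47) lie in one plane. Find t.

80

Normal to plane PQS: n = (800, -1440, 960); plane equation n·X = 13440.
Requiring n·R = 13440: (960)t + (-63360) = 13440.
So t = 80.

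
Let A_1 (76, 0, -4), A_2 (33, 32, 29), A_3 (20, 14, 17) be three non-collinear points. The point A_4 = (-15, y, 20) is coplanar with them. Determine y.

Coplanarity requires A_1A_2 · (A_1A_3 × A_1A_4) = 0.
A_1A_2 = (-43, 32, 33), A_1A_3 = (-56, 14, 21); the triple product is linear in y with coefficient -945 and constant term 9450.
Setting it to zero: y = 10.

10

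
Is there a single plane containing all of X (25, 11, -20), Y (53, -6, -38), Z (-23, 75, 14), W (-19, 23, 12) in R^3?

No

A normal to the plane through X, Y, Z is n = XY × XZ = (574, -88, 976).
The plane has equation n·P = -6138. For W: n·W = -1218.
-1218 ≠ -6138, so W is off the plane.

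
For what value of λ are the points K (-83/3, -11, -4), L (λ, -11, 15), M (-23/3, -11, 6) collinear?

31/3

Collinearity requires KL × KM = 0; each component is linear in λ.
The y-component gives (-10)λ + (310/3) = 0, so λ = 31/3.
The remaining components then also vanish.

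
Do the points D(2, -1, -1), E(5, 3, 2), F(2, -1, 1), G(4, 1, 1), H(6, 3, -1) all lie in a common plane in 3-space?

No

The plane through D, E, F has normal n = DE × DF = (8, -6, 0) and equation n·P = 22.
Checking the remaining points: n·G = 26, n·H = 30.
Since n·G = 26 ≠ 22, G is off the plane and the points are not all coplanar.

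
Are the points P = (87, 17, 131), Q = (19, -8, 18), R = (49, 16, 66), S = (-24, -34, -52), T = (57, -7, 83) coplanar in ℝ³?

Yes

The plane through P, Q, R has normal n = PQ × PR = (1512, -126, -882) and equation n·X = 13860.
Checking the remaining points: n·S = 13860, n·T = 13860.
All equal 13860, so all 5 points lie in one plane.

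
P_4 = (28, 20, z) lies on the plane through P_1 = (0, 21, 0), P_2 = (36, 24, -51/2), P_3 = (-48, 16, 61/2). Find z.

-63/2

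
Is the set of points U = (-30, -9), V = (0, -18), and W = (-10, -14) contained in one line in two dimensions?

UV = (30, -9), UW = (20, -5).
Twice the signed area of △UVW is (30)(-5) − (-9)(20) = 30.
The area is nonzero, so the three points are not collinear.

No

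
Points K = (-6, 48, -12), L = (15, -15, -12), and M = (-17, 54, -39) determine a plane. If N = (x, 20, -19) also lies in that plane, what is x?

A normal to the plane is n = KL × KM = (1701, 567, -567).
N lies in the plane iff n · KN = 0.
This gives (1701)x + (-1701) = 0, so x = 1.

1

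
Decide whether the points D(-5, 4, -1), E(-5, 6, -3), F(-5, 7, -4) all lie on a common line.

Yes

DE = (0, 2, -2), DF = (0, 3, -3).
DE × DF = (0, 0, 0).
The cross product vanishes, so the three points are collinear.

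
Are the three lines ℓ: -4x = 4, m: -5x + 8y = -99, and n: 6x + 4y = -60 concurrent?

Intersecting ℓ and m: solving the 2×2 system gives (x, y) = (-1, -13).
Substitute into n: (6)(-1) + (4)(-13) = -58.
But n requires -60 ≠ -58, so the three lines have no common point.

No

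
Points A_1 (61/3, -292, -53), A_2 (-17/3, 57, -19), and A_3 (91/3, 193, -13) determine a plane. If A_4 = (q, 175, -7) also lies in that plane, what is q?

The plane through A_1, A_2, A_3 has equation −2530x + 1380y − 16100z = 1196690/3.
Substituting A_4: (-2530)q + (354200) = 1196690/3, so q = -53/3.

-53/3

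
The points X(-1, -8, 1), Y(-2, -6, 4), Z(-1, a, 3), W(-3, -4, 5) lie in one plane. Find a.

-8

The points are coplanar iff XY · (XZ × XW) = 0.
Expanding, this is linear in a: (2)a + (16) = 0.
So a = -8.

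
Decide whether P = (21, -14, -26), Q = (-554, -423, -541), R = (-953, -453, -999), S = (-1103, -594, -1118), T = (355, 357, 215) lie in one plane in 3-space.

No

The plane through P, Q, R has normal n = PQ × PR = (171872, -57865, -145941) and equation n·X = 8213888.
Checking the remaining points: n·S = 7959032, n·T = 8979440.
Since n·S = 7959032 ≠ 8213888, S is off the plane and the points are not all coplanar.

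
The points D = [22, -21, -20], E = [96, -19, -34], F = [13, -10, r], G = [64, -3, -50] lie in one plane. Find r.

-33

Normal to plane DEG: n = (192, 1632, 1248); plane equation n·P = -55008.
Requiring n·F = -55008: (1248)r + (-13824) = -55008.
So r = -33.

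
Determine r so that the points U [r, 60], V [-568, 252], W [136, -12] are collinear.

-56

Collinearity: (U − V) must be parallel to (W − V) = (704, -264).
Cross-multiplying the components: (r − (-568))·(-264) = (-192)·(704).
Solving gives r = -56.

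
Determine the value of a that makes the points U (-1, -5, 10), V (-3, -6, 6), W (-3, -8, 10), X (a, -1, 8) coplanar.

The points are coplanar iff UV · (UW × UX) = 0.
Expanding, this is linear in a: (-12)a + (12) = 0.
So a = 1.

1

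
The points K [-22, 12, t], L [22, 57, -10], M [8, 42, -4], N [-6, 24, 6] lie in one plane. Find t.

The points are coplanar iff KL · (KM × KN) = 0.
Expanding, this is linear in t: (-42)t + (252) = 0.
So t = 6.

6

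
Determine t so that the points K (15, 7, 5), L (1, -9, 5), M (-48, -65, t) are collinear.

Direction KL = (-14, -16, 0). From the x-coordinate of M, the parameter along the line is τ = (-48 − 15)/(-14) = 9/2.
Then t = 5 + 9/2·(0) = 5.

5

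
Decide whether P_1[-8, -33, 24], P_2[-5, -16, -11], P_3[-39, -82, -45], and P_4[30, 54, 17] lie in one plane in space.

Yes

With P_1 as base: P_1P_2 = (3, 17, -35), P_1P_3 = (-31, -49, -69), P_1P_4 = (38, 87, -7).
P_1P_3 × P_1P_4 = (6346, -2839, -835).
P_1P_2 · (P_1P_3 × P_1P_4) = 0.
The scalar triple product vanishes, so the four points are coplanar.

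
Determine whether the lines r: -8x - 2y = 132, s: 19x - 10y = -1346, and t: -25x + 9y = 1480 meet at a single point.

Yes

Intersecting r and s: solving the 2×2 system gives (x, y) = (-34, 70).
Substitute into t: (-25)(-34) + (9)(70) = 1480.
This equals 1480, so (-34, 70) lies on all three lines and they are concurrent.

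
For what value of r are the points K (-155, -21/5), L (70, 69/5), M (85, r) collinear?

15

Collinearity: (M − K) must be parallel to (L − K) = (225, 18).
Cross-multiplying the components: (r − (-21/5))·(225) = (240)·(18).
Solving gives r = 15.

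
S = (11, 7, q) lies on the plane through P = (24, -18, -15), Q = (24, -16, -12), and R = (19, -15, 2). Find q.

55

The plane through P, Q, R has equation 25x − 15y + 10z = 720.
Substituting S: (10)q + (170) = 720, so q = 55.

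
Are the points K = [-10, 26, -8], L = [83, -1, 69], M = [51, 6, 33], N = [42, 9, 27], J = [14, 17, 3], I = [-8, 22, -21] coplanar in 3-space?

No

The plane through K, L, M has normal n = KL × KM = (433, 884, -213) and equation n·P = 20358.
Checking the remaining points: n·N = 20391, n·J = 20451, n·I = 20457.
Since n·N = 20391 ≠ 20358, N is off the plane and the points are not all coplanar.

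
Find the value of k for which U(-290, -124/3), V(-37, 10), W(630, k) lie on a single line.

The three points are collinear iff det[UV; UW] = 0.
This determinant is linear in k: (253)k + (-110308/3) = 0, so k = 436/3.

436/3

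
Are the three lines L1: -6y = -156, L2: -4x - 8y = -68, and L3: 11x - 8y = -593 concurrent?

Intersecting L1 and L2: solving the 2×2 system gives (x, y) = (-35, 26).
Substitute into L3: (11)(-35) + (-8)(26) = -593.
This equals -593, so (-35, 26) lies on all three lines and they are concurrent.

Yes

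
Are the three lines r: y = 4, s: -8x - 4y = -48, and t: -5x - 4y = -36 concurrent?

Intersecting r and s: solving the 2×2 system gives (x, y) = (4, 4).
Substitute into t: (-5)(4) + (-4)(4) = -36.
This equals -36, so (4, 4) lies on all three lines and they are concurrent.

Yes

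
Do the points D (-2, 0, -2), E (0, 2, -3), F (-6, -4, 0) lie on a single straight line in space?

DE = (2, 2, -1), DF = (-4, -4, 2).
DE × DF = (0, 0, 0).
The cross product vanishes, so the three points are collinear.

Yes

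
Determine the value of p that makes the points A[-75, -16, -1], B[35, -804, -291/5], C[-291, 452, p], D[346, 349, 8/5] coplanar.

The points are coplanar iff AB · (AC × AD) = 0.
Expanding, this is linear in p: (-371898)p + (75495294/5) = 0.
So p = 203/5.

203/5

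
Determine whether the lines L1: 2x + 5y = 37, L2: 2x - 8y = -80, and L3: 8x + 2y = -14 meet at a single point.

Yes

The three lines meet at one point iff the augmented coefficient matrix [aᵢ bᵢ cᵢ] has rank < 3, i.e. its determinant vanishes.
Here the determinant is 0.
It vanishes, so the lines are concurrent at (-4, 9).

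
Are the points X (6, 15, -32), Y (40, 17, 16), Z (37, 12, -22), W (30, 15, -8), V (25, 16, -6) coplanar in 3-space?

Yes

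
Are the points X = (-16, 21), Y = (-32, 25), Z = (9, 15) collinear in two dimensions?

No

XY = (-16, 4), XZ = (25, -6).
If collinear, XZ would be a scalar multiple of XY. But (-16)·(-6) ≠ (4)·(25) (difference -4), so they are not parallel; the points are not collinear.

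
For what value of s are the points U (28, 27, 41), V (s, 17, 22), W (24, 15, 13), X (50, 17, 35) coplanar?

Normal to plane UWX: n = (-208, -640, 304); plane equation n·P = -10640.
Requiring n·V = -10640: (-208)s + (-4192) = -10640.
So s = 31.

31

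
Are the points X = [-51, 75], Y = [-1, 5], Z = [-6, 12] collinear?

Yes

XY = (50, -70), XZ = (45, -63).
det[XY; XZ] = (50)(-63) − (-70)(45) = 0.
The determinant is zero, so the points are collinear.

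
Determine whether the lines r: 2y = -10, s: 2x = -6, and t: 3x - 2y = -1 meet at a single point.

No

Lines aᵢx + bᵢy = cᵢ with pairwise distinct directions are concurrent exactly when det[aᵢ bᵢ cᵢ] = 0.
Here the determinant is 8.
Nonzero, so no common point exists.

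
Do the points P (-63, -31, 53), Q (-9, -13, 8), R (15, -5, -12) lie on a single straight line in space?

Yes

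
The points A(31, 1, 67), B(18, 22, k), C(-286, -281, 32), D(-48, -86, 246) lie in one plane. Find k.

Normal to plane ACD: n = (-53523, 59508, 5301); plane equation n·P = -1244538.
Requiring n·B = -1244538: (5301)k + (345762) = -1244538.
So k = -300.

-300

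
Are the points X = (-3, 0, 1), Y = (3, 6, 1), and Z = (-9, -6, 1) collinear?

XY = (6, 6, 0), XZ = (-6, -6, 0).
Each component of XZ is -1 times the corresponding component of XY, so XZ = -1·XY and the points are collinear.

Yes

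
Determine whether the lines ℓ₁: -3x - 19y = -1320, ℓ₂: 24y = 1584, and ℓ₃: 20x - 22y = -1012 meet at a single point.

Lines aᵢx + bᵢy = cᵢ with pairwise distinct directions are concurrent exactly when det[aᵢ bᵢ cᵢ] = 0.
Here the determinant is 0.
It vanishes, so the lines are concurrent at (22, 66).

Yes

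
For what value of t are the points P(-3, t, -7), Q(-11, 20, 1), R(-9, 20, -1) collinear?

20

Collinearity requires PQ × PR = 0; each component is linear in t.
The x-component gives (2)t + (-40) = 0, so t = 20.
The remaining components then also vanish.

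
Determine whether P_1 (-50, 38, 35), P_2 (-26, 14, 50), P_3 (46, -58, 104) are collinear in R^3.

P_1P_2 = (24, -24, 15), P_1P_3 = (96, -96, 69).
Comparing components 2 and 3: (-24)(69) − (15)(-96) = -216 ≠ 0, so P_1P_2 and P_1P_3 are not parallel and the points are not collinear.

No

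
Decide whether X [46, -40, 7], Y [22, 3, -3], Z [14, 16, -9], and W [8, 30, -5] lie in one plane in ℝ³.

With X as base: XY = (-24, 43, -10), XZ = (-32, 56, -16), XW = (-38, 70, -12).
XZ × XW = (448, 224, -112).
XY · (XZ × XW) = 0.
The scalar triple product vanishes, so the four points are coplanar.

Yes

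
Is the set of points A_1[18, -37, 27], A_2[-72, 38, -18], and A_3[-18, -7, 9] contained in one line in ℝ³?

Yes

A_1A_2 = (-90, 75, -45), A_1A_3 = (-36, 30, -18).
Each component of A_1A_3 is 2/5 times the corresponding component of A_1A_2, so A_1A_3 = 2/5·A_1A_2 and the points are collinear.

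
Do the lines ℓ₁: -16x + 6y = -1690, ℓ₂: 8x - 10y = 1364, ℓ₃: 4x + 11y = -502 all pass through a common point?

Lines aᵢx + bᵢy = cᵢ with pairwise distinct directions are concurrent exactly when det[aᵢ bᵢ cᵢ] = 0.
Here the determinant is 256.
Nonzero, so no common point exists.

No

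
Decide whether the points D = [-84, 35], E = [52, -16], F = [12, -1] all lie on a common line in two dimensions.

Yes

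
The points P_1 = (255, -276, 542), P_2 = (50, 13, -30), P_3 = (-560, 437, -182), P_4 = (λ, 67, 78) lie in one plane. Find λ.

-85

Normal to plane P_1P_2P_3: n = (198600, 317760, 89370); plane equation n·P = 11379780.
Requiring n·P_4 = 11379780: (198600)λ + (28260780) = 11379780.
So λ = -85.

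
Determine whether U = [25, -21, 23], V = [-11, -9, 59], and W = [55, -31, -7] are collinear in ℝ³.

Yes

UV = (-36, 12, 36), UW = (30, -10, -30).
Each component of UW is -5/6 times the corresponding component of UV, so UW = -5/6·UV and the points are collinear.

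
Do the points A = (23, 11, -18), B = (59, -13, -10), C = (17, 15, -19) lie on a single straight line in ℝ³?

AB = (36, -24, 8), AC = (-6, 4, -1).
AB × AC = (-8, -12, 0).
The cross product is nonzero, so the points do not lie on one line.

No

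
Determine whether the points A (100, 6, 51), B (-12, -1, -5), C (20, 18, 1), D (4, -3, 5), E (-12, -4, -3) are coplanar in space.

No

The plane through A, B, C has normal n = AB × AC = (1022, -1120, -1904) and equation n·P = -1624.
Checking the remaining points: n·D = -2072, n·E = -2072.
Since n·D = -2072 ≠ -1624, D is off the plane and the points are not all coplanar.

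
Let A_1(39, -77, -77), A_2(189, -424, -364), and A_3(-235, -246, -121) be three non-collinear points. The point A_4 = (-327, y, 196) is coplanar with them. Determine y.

166

A normal to the plane is n = A_1A_2 × A_1A_3 = (-33235, 85238, -120428).
A_4 lies in the plane iff n · A_1A_4 = 0.
This gives (85238)y + (-14149508) = 0, so y = 166.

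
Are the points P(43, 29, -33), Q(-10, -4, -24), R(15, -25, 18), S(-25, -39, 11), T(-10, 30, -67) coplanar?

Yes

The plane through P, Q, R has normal n = PQ × PR = (-1197, 2451, 1938) and equation n·X = -44346.
Checking the remaining points: n·S = -44346, n·T = -44346.
All equal -44346, so all 5 points lie in one plane.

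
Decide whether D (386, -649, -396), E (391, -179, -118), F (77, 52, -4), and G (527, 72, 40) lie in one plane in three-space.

Yes

With D as base: DE = (5, 470, 278), DF = (-309, 701, 392), DG = (141, 721, 436).
DF × DG = (23004, 189996, -321630).
DE · (DF × DG) = 0.
The scalar triple product vanishes, so the four points are coplanar.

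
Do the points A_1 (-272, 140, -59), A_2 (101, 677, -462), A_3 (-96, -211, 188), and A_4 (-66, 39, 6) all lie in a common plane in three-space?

Yes

The four points are coplanar iff the 3×3 determinant with rows A_1A_2, A_1A_3, A_1A_4 is zero.
Rows: (373, 537, -403), (176, -351, 247), (206, -101, 65).
Expanding along the first row: (373)(2132) − (537)(-39442) + (-403)(54530) = 0.
Zero determinant ⇒ coplanar.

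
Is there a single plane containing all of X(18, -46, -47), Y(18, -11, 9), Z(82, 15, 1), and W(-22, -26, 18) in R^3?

No

A normal to the plane through X, Y, Z is n = XY × XZ = (-1736, 3584, -2240).
The plane has equation n·P = -90832. For W: n·W = -95312.
-95312 ≠ -90832, so W is off the plane.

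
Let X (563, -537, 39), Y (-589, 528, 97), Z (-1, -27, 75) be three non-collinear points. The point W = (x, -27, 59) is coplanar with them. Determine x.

23

A normal to the plane is n = XY × XZ = (8760, 8760, 13140).
W lies in the plane iff n · XW = 0.
This gives (8760)x + (-201480) = 0, so x = 23.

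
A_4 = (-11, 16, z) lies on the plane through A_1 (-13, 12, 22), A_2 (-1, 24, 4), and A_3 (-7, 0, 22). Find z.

A normal to the plane is n = A_1A_2 × A_1A_3 = (-216, -108, -216).
A_4 lies in the plane iff n · A_1A_4 = 0.
This gives (-216)z + (3888) = 0, so z = 18.

18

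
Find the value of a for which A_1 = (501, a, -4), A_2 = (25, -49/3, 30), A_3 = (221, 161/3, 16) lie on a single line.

Collinearity requires A_1A_2 × A_1A_3 = 0; each component is linear in a.
The x-component gives (14)a + (-6454/3) = 0, so a = 461/3.
The remaining components then also vanish.

461/3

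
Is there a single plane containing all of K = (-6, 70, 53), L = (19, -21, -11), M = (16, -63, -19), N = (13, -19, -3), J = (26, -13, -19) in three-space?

No

The plane through K, L, M has normal n = KL × KM = (-1960, 392, -1323) and equation n·P = -30919.
Checking the remaining points: n·N = -28959, n·J = -30919.
Since n·N = -28959 ≠ -30919, N is off the plane and the points are not all coplanar.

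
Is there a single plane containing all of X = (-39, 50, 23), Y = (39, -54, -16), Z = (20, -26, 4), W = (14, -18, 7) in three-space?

With X as base: XY = (78, -104, -39), XZ = (59, -76, -19), XW = (53, -68, -16).
XZ × XW = (-76, -63, 16).
XY · (XZ × XW) = 0.
The scalar triple product vanishes, so the four points are coplanar.

Yes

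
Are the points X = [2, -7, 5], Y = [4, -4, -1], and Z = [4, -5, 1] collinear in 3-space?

XY = (2, 3, -6), XZ = (2, 2, -4).
XY × XZ = (0, -4, -2).
The cross product is nonzero, so the points do not lie on one line.

No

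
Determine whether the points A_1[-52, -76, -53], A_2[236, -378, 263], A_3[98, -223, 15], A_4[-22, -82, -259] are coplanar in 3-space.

With A_1 as base: A_1A_2 = (288, -302, 316), A_1A_3 = (150, -147, 68), A_1A_4 = (30, -6, -206).
A_1A_3 × A_1A_4 = (30690, 32940, 3510).
A_1A_2 · (A_1A_3 × A_1A_4) = 0.
The scalar triple product vanishes, so the four points are coplanar.

Yes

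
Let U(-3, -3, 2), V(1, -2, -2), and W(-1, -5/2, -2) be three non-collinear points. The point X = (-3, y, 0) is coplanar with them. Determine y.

-3

Coplanarity requires UV · (UW × UX) = 0.
UV = (4, 1, -4), UW = (2, 1/2, -4); the triple product is linear in y with coefficient 8 and constant term 24.
Setting it to zero: y = -3.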